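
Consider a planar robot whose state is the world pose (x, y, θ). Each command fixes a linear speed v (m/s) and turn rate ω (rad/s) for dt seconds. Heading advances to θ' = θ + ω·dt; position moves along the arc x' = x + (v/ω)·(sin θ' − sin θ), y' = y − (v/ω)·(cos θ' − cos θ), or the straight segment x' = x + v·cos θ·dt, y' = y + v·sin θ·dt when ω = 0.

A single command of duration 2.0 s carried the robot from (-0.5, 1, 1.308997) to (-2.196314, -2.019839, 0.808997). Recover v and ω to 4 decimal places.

Δθ = 0.808997 − 1.308997 = -0.500000
ω = Δθ/dt = -0.500000/2.0 = -0.2500
R = −Δy/(cos θ' − cos θ) = 7.0000
v = R·ω = 7.0000·-0.2500 = -1.7500

v = -1.7500, ω = -0.2500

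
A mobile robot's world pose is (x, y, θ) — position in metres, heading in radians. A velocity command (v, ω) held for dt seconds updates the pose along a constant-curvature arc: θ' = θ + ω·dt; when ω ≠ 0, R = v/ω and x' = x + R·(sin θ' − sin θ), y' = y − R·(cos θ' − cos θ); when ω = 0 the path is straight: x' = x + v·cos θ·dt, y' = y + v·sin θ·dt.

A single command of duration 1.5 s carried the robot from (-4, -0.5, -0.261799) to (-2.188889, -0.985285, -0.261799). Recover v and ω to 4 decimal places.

Δθ = -0.261799 − -0.261799 = 0.000000
ω = Δθ/dt = 0.000000/1.5 = 0.0000
ω = 0 → v = (Δx·cos θ + Δy·sin θ)/dt = 1.2500

v = 1.2500, ω = 0.0000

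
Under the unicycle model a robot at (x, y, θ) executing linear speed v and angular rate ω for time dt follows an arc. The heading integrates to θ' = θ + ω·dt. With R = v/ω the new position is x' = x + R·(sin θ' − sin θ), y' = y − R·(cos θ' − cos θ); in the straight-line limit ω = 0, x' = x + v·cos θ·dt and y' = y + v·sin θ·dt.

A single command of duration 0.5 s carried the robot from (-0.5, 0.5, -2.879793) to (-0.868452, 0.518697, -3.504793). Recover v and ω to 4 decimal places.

Δθ = -3.504793 − -2.879793 = -0.625000
ω = Δθ/dt = -0.625000/0.5 = -1.2500
R = Δx/(sin θ' − sin θ) = -0.6000
v = R·ω = -0.6000·-1.2500 = 0.7500

v = 0.7500, ω = -1.2500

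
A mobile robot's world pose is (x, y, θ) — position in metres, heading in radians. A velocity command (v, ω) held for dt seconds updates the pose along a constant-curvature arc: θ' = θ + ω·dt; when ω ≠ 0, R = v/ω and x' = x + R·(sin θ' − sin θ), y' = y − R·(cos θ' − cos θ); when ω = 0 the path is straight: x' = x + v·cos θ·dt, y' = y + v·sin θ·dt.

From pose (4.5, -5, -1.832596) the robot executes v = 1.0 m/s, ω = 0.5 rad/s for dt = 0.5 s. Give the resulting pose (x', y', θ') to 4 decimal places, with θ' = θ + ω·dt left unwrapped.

θ' = -1.8326 + 0.5·0.5 = -1.5826
R = v/ω = 1.0/0.5 = 2.0000
x' = 4.5 + 2.0000·(sin -1.5826 − sin -1.8326) = 4.4320
y' = -5 − 2.0000·(cos -1.5826 − cos -1.8326) = -5.4940

(4.4320, -5.4940, -1.5826)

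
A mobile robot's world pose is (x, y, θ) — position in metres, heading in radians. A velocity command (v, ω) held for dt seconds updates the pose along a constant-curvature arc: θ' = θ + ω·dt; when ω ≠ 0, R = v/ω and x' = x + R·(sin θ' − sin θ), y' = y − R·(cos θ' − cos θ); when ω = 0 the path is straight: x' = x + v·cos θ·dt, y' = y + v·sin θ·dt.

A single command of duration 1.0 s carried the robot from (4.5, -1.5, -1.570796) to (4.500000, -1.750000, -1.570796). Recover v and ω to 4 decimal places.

v = 0.2500, ω = 0.0000

Δθ = -1.570796 − -1.570796 = 0.000000
ω = Δθ/dt = 0.000000/1.0 = 0.0000
ω = 0 → v = (Δx·cos θ + Δy·sin θ)/dt = 0.2500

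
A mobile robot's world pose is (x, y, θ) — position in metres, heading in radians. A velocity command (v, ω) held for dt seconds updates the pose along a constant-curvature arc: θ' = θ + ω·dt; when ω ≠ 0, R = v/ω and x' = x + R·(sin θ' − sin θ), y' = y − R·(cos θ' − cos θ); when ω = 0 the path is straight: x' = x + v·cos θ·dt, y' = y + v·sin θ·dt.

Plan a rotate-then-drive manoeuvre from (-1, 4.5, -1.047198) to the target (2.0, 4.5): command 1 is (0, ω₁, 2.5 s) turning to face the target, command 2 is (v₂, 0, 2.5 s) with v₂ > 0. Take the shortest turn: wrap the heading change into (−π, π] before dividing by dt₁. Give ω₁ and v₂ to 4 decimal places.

ω₁ = 0.4189, v₂ = 1.2000

heading to target = atan2(4.5−4.5, 2−-1) = 0.0000
Δθ = wrap(0.0000 − -1.0472) = 1.0472; ω₁ = Δθ/dt₁ = 0.4189
distance = √((2−-1)² + (4.5−4.5)²) = 3.0000; v₂ = distance/dt₂ = 1.2000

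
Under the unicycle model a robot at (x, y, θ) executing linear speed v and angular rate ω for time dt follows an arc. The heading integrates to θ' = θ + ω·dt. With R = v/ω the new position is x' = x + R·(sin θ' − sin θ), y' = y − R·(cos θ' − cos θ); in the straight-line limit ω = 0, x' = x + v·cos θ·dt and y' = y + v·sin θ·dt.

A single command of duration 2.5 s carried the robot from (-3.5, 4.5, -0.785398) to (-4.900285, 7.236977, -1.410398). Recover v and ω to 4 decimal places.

v = -1.2500, ω = -0.2500

Δθ = -1.410398 − -0.785398 = -0.625000
ω = Δθ/dt = -0.625000/2.5 = -0.2500
R = −Δy/(cos θ' − cos θ) = 5.0000
v = R·ω = 5.0000·-0.2500 = -1.2500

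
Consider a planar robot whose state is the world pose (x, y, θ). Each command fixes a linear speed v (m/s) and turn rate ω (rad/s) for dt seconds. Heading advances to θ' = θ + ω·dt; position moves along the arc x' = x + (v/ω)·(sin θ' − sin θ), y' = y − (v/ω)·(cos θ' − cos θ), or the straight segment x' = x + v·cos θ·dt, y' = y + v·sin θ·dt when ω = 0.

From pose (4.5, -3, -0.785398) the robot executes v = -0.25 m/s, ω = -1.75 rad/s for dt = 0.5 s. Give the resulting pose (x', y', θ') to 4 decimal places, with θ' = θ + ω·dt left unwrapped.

(4.4587, -2.8862, -1.6604)

θ' = -0.7854 + -1.75·0.5 = -1.6604
R = v/ω = -0.25/-1.75 = 0.1429
x' = 4.5 + 0.1429·(sin -1.6604 − sin -0.7854) = 4.4587
y' = -3 − 0.1429·(cos -1.6604 − cos -0.7854) = -2.8862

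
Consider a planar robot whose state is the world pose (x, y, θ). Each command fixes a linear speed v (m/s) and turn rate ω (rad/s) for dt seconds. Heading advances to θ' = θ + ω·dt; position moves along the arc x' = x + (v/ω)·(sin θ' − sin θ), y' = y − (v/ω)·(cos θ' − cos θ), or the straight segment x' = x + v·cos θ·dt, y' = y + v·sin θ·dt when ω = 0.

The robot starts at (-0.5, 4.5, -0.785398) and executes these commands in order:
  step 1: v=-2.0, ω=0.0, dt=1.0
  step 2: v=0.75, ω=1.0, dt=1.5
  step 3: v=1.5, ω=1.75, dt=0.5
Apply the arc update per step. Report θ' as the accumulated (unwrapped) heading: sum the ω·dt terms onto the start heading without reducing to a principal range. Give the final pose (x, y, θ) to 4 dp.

step 1: θ'=-0.7854 (straight) → pose (-1.9142, 5.9142, -0.7854)
step 2: θ'=0.7146 (R=0.7500) → pose (-0.8924, 5.8780, 0.7146)
step 3: θ'=1.5896 (R=0.8571) → pose (-0.5971, 6.5416, 1.5896)

(-0.5971, 6.5416, 1.5896)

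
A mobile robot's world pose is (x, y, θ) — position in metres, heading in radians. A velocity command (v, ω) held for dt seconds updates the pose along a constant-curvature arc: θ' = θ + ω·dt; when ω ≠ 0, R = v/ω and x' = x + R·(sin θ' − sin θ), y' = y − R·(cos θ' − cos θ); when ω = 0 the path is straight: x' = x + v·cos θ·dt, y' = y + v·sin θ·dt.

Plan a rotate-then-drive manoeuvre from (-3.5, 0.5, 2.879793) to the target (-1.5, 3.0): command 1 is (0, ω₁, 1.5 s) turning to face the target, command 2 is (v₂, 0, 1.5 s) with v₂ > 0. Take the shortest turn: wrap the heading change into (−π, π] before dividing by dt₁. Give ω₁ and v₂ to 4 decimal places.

ω₁ = -1.3225, v₂ = 2.1344

heading to target = atan2(3−0.5, -1.5−-3.5) = 0.8961
Δθ = wrap(0.8961 − 2.8798) = -1.9837; ω₁ = Δθ/dt₁ = -1.3225
distance = √((-1.5−-3.5)² + (3−0.5)²) = 3.2016; v₂ = distance/dt₂ = 2.1344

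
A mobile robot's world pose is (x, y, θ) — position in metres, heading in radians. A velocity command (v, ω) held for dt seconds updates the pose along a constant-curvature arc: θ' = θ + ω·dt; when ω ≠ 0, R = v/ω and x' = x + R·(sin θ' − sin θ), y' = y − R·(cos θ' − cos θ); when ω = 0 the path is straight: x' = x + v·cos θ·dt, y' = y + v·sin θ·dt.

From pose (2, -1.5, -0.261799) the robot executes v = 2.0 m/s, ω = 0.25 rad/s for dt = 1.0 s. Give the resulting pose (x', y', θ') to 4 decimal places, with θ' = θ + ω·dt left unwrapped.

(3.9762, -1.7720, -0.0118)

θ' = -0.2618 + 0.25·1.0 = -0.0118
R = v/ω = 2.0/0.25 = 8.0000
x' = 2 + 8.0000·(sin -0.0118 − sin -0.2618) = 3.9762
y' = -1.5 − 8.0000·(cos -0.0118 − cos -0.2618) = -1.7720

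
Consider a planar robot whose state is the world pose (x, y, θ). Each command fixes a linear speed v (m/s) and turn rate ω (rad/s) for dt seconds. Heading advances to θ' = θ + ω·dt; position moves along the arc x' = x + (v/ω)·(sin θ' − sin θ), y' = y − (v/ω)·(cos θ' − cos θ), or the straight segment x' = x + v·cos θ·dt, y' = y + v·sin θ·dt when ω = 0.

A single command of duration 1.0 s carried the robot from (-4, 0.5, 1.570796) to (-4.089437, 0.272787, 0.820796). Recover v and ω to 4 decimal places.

v = -0.2500, ω = -0.7500

Δθ = 0.820796 − 1.570796 = -0.750000
ω = Δθ/dt = -0.750000/1.0 = -0.7500
R = −Δy/(cos θ' − cos θ) = 0.3333
v = R·ω = 0.3333·-0.7500 = -0.2500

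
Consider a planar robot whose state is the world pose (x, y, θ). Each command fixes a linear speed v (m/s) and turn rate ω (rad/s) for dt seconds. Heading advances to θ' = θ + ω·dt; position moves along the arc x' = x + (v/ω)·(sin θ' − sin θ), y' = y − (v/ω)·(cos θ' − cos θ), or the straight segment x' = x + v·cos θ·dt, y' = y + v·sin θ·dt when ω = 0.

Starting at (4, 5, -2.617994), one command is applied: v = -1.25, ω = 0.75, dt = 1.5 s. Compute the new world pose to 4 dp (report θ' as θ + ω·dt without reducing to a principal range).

(4.8283, 6.5729, -1.4930)

θ' = -2.6180 + 0.75·1.5 = -1.4930
R = v/ω = -1.25/0.75 = -1.6667
x' = 4 + -1.6667·(sin -1.4930 − sin -2.6180) = 4.8283
y' = 5 − -1.6667·(cos -1.4930 − cos -2.6180) = 6.5729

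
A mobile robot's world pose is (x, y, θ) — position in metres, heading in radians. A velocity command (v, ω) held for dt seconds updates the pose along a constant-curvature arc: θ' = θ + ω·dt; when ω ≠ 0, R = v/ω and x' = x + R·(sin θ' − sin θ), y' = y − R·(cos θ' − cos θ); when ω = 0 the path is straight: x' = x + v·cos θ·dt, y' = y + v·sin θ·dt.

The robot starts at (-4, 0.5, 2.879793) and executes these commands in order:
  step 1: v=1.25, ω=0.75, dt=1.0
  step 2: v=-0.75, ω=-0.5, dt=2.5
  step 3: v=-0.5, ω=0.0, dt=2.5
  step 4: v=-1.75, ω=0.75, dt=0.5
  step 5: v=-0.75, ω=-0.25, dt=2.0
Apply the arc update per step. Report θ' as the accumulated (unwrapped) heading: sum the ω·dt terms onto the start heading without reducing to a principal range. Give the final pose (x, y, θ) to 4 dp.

(-0.6459, -2.0953, 2.2548)

step 1: θ'=3.6298 (R=1.6667) → pose (-5.2131, 0.3621, 3.6298)
step 2: θ'=2.3798 (R=1.5000) → pose (-3.4742, 0.1227, 2.3798)
step 3: θ'=2.3798 (straight) → pose (-2.5697, -0.7401, 2.3798)
step 4: θ'=2.7548 (R=-2.3333) → pose (-1.8394, -1.2126, 2.7548)
step 5: θ'=2.2548 (R=3.0000) → pose (-0.6459, -2.0953, 2.2548)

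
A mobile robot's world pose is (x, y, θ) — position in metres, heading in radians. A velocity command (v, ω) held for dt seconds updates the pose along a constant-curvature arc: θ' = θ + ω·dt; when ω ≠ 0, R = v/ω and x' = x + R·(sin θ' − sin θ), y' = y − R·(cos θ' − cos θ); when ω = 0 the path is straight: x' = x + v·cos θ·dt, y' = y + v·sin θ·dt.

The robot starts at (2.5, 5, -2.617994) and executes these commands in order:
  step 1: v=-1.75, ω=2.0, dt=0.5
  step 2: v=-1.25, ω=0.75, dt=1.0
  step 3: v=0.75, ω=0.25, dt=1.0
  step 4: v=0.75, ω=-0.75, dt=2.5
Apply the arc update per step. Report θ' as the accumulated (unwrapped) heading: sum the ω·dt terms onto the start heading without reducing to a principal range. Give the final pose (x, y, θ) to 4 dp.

step 1: θ'=-1.6180 (R=-0.8750) → pose (2.9365, 5.7165, -1.6180)
step 2: θ'=-0.8680 (R=-1.6667) → pose (2.5434, 6.8724, -0.8680)
step 3: θ'=-0.6180 (R=3.0000) → pose (3.0943, 6.3663, -0.6180)
step 4: θ'=-2.4930 (R=-1.0000) → pose (3.1190, 4.7544, -2.4930)

(3.1190, 4.7544, -2.4930)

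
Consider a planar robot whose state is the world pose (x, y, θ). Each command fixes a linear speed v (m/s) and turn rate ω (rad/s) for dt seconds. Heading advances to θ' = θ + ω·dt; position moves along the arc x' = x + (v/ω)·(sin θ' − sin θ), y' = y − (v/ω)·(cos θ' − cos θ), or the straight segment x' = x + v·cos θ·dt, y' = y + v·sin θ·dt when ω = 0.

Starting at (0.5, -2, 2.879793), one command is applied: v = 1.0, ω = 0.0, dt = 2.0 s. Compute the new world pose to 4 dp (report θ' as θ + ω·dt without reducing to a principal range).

(-1.4319, -1.4824, 2.8798)

θ' = 2.8798 + 0.0·2.0 = 2.8798
ω = 0 → straight: x' = 0.5 + 1.0·cos(2.8798)·2.0 = -1.4319
y' = -2 + 1.0·sin(2.8798)·2.0 = -1.4824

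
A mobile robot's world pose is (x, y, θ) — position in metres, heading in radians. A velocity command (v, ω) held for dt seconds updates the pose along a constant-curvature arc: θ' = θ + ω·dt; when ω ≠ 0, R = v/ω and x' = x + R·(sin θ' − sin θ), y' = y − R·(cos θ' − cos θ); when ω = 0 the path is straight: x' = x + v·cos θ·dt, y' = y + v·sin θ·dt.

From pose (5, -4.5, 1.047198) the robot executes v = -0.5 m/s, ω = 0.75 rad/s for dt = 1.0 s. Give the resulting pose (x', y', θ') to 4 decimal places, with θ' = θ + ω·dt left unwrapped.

(4.9277, -4.9830, 1.7972)

θ' = 1.0472 + 0.75·1.0 = 1.7972
R = v/ω = -0.5/0.75 = -0.6667
x' = 5 + -0.6667·(sin 1.7972 − sin 1.0472) = 4.9277
y' = -4.5 − -0.6667·(cos 1.7972 − cos 1.0472) = -4.9830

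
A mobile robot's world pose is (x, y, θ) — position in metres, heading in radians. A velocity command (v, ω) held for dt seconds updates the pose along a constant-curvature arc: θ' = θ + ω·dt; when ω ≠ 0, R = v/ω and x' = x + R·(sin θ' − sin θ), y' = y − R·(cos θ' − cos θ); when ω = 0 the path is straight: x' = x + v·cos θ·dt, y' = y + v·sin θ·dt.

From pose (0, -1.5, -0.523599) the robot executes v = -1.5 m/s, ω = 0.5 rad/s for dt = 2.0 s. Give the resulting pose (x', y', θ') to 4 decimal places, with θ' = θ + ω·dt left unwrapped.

(-2.8758, -1.4321, 0.4764)

θ' = -0.5236 + 0.5·2.0 = 0.4764
R = v/ω = -1.5/0.5 = -3.0000
x' = 0 + -3.0000·(sin 0.4764 − sin -0.5236) = -2.8758
y' = -1.5 − -3.0000·(cos 0.4764 − cos -0.5236) = -1.4321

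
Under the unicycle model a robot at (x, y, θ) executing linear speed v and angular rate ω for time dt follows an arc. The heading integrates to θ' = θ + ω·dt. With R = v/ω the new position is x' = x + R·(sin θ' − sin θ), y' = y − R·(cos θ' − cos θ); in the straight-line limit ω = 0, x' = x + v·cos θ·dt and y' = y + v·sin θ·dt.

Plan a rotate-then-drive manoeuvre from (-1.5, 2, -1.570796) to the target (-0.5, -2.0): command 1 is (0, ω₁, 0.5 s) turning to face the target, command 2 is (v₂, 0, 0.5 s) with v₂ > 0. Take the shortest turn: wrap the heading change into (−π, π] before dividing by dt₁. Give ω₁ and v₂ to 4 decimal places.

ω₁ = 0.4900, v₂ = 8.2462

heading to target = atan2(-2−2, -0.5−-1.5) = -1.3258
Δθ = wrap(-1.3258 − -1.5708) = 0.2450; ω₁ = Δθ/dt₁ = 0.4900
distance = √((-0.5−-1.5)² + (-2−2)²) = 4.1231; v₂ = distance/dt₂ = 8.2462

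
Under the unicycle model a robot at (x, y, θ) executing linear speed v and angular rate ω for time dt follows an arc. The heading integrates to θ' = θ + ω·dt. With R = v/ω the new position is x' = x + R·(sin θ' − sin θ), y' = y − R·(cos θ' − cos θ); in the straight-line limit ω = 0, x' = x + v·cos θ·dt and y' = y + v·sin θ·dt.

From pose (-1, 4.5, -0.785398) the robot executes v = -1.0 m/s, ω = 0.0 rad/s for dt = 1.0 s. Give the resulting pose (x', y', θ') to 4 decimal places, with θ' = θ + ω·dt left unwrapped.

(-1.7071, 5.2071, -0.7854)

θ' = -0.7854 + 0.0·1.0 = -0.7854
ω = 0 → straight: x' = -1 + -1.0·cos(-0.7854)·1.0 = -1.7071
y' = 4.5 + -1.0·sin(-0.7854)·1.0 = 5.2071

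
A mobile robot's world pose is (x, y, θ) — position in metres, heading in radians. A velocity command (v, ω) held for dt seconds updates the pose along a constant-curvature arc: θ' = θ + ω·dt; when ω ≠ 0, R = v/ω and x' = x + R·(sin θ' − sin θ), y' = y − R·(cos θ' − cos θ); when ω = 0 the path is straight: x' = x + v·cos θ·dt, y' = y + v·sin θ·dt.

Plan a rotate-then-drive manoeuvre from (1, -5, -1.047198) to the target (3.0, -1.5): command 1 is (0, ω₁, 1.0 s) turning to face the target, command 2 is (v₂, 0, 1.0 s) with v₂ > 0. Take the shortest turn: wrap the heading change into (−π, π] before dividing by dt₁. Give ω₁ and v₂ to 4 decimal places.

heading to target = atan2(-1.5−-5, 3−1) = 1.0517
Δθ = wrap(1.0517 − -1.0472) = 2.0988; ω₁ = Δθ/dt₁ = 2.0988
distance = √((3−1)² + (-1.5−-5)²) = 4.0311; v₂ = distance/dt₂ = 4.0311

ω₁ = 2.0988, v₂ = 4.0311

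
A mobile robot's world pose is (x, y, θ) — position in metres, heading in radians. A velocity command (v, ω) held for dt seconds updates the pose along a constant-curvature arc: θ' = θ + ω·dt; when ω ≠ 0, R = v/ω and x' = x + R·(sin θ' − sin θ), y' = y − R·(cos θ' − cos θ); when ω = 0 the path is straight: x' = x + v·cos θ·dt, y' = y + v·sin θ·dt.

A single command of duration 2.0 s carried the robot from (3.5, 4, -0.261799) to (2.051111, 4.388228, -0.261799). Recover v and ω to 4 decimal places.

Δθ = -0.261799 − -0.261799 = 0.000000
ω = Δθ/dt = 0.000000/2.0 = 0.0000
ω = 0 → v = (Δx·cos θ + Δy·sin θ)/dt = -0.7500

v = -0.7500, ω = 0.0000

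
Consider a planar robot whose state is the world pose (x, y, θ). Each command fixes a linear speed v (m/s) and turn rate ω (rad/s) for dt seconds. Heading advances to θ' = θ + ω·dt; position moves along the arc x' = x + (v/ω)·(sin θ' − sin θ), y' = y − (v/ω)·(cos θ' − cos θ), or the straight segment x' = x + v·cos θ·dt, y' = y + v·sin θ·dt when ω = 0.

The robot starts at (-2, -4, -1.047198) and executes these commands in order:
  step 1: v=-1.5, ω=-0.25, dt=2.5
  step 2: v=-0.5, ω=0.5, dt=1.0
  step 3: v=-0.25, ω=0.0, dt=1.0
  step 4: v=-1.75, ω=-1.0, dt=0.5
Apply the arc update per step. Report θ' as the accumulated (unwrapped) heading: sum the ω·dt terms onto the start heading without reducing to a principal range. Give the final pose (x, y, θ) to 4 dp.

(-3.0715, 1.1835, -1.6722)

step 1: θ'=-1.6722 (R=6.0000) → pose (-2.7730, -0.3926, -1.6722)
step 2: θ'=-1.1722 (R=-1.0000) → pose (-2.8463, 0.0967, -1.1722)
step 3: θ'=-1.1722 (straight) → pose (-2.9433, 0.3271, -1.1722)
step 4: θ'=-1.6722 (R=1.7500) → pose (-3.0715, 1.1835, -1.6722)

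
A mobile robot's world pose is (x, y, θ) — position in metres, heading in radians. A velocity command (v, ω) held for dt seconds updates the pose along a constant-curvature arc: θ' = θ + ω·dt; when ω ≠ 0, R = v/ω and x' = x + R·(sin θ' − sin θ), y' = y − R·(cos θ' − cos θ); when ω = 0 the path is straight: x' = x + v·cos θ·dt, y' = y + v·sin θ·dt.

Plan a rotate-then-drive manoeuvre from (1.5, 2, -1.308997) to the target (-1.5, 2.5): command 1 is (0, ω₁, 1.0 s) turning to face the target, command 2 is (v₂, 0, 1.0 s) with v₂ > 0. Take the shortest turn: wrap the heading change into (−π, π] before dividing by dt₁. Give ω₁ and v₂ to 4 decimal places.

heading to target = atan2(2.5−2, -1.5−1.5) = 2.9764
Δθ = wrap(2.9764 − -1.3090) = -1.9977; ω₁ = Δθ/dt₁ = -1.9977
distance = √((-1.5−1.5)² + (2.5−2)²) = 3.0414; v₂ = distance/dt₂ = 3.0414

ω₁ = -1.9977, v₂ = 3.0414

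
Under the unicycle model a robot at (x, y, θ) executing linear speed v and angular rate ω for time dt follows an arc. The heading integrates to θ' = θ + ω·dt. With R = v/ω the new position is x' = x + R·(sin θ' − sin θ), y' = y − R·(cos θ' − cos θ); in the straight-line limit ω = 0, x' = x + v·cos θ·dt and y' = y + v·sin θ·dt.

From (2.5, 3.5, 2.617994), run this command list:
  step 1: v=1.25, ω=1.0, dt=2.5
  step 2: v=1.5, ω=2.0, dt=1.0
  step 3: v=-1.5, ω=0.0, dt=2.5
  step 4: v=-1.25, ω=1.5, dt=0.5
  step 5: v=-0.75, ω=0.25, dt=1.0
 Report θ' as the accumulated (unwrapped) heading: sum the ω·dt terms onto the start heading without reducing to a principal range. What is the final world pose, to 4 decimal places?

(-0.6580, -2.3746, 8.1180)

step 1: θ'=5.1180 (R=1.2500) → pose (0.7264, 1.9242, 5.1180)
step 2: θ'=7.1180 (R=0.7500) → pose (1.9714, 1.7167, 7.1180)
step 3: θ'=7.1180 (straight) → pose (-0.5460, -1.0627, 7.1180)
step 4: θ'=7.8680 (R=-0.8333) → pose (-0.7616, -1.6338, 7.8680)
step 5: θ'=8.1180 (R=-3.0000) → pose (-0.6580, -2.3746, 8.1180)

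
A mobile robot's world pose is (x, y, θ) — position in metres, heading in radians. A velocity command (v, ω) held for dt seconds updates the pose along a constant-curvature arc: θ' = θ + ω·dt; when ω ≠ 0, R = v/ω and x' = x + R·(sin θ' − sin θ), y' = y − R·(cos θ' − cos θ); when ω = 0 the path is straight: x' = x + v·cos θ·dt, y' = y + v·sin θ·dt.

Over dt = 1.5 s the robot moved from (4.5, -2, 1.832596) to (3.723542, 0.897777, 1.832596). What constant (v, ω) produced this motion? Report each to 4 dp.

Δθ = 1.832596 − 1.832596 = 0.000000
ω = Δθ/dt = 0.000000/1.5 = 0.0000
ω = 0 → v = (Δx·cos θ + Δy·sin θ)/dt = 2.0000

v = 2.0000, ω = 0.0000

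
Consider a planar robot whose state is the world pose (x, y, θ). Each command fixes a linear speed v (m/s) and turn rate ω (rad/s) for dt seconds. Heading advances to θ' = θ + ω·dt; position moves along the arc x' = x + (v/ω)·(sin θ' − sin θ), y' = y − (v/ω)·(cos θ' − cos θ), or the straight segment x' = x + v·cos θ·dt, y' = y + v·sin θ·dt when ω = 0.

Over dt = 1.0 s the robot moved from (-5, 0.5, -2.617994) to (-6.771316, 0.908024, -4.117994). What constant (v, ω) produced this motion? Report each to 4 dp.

Δθ = -4.117994 − -2.617994 = -1.500000
ω = Δθ/dt = -1.500000/1.0 = -1.5000
R = Δx/(sin θ' − sin θ) = -1.3333
v = R·ω = -1.3333·-1.5000 = 2.0000

v = 2.0000, ω = -1.5000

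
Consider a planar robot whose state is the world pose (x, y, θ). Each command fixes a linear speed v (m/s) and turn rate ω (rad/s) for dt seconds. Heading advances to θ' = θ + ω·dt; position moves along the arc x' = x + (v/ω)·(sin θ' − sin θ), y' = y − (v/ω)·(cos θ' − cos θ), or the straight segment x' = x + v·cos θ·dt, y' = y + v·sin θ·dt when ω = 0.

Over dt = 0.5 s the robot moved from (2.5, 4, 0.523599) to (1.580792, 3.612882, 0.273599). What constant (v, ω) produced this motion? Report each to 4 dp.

v = -2.0000, ω = -0.5000

Δθ = 0.273599 − 0.523599 = -0.250000
ω = Δθ/dt = -0.250000/0.5 = -0.5000
R = Δx/(sin θ' − sin θ) = 4.0000
v = R·ω = 4.0000·-0.5000 = -2.0000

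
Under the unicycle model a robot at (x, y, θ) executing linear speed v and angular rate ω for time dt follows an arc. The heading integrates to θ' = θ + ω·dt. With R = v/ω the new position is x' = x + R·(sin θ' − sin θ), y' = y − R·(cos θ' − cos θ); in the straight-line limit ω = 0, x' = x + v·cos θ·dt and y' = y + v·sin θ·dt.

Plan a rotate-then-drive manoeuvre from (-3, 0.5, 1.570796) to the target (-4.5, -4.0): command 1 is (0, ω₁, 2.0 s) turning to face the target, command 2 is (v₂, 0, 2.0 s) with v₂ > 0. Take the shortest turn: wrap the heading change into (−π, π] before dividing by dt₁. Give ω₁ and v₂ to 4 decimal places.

heading to target = atan2(-4−0.5, -4.5−-3) = -1.8925
Δθ = wrap(-1.8925 − 1.5708) = 2.8198; ω₁ = Δθ/dt₁ = 1.4099
distance = √((-4.5−-3)² + (-4−0.5)²) = 4.7434; v₂ = distance/dt₂ = 2.3717

ω₁ = 1.4099, v₂ = 2.3717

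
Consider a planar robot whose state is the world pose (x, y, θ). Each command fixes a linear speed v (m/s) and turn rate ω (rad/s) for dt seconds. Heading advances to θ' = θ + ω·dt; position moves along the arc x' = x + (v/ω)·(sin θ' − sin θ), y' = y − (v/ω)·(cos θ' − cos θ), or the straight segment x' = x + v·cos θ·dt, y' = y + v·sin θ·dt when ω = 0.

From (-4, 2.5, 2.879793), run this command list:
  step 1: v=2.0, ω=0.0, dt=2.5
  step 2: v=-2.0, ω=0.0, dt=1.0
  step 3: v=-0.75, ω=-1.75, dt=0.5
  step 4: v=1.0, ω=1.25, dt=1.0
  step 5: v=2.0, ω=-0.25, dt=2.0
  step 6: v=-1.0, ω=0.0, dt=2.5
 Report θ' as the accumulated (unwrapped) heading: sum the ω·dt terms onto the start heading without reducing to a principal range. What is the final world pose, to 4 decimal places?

(-9.0422, 3.0979, 2.7548)

step 1: θ'=2.8798 (straight) → pose (-8.8296, 3.7941, 2.8798)
step 2: θ'=2.8798 (straight) → pose (-6.8978, 3.2765, 2.8798)
step 3: θ'=2.0048 (R=0.4286) → pose (-6.6199, 3.0427, 2.0048)
step 4: θ'=3.2548 (R=0.8000) → pose (-7.4361, 3.5012, 3.2548)
step 5: θ'=2.7548 (R=-8.0000) → pose (-11.3575, 4.0410, 2.7548)
step 6: θ'=2.7548 (straight) → pose (-9.0422, 3.0979, 2.7548)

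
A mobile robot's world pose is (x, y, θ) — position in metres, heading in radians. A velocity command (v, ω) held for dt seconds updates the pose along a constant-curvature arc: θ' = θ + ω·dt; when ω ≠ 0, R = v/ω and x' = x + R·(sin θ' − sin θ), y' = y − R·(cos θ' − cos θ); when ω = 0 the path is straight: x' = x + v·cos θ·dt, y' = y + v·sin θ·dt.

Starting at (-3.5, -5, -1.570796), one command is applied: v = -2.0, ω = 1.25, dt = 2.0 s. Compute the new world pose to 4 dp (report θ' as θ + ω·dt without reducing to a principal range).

(-6.3818, -4.0424, 0.9292)

θ' = -1.5708 + 1.25·2.0 = 0.9292
R = v/ω = -2.0/1.25 = -1.6000
x' = -3.5 + -1.6000·(sin 0.9292 − sin -1.5708) = -6.3818
y' = -5 − -1.6000·(cos 0.9292 − cos -1.5708) = -4.0424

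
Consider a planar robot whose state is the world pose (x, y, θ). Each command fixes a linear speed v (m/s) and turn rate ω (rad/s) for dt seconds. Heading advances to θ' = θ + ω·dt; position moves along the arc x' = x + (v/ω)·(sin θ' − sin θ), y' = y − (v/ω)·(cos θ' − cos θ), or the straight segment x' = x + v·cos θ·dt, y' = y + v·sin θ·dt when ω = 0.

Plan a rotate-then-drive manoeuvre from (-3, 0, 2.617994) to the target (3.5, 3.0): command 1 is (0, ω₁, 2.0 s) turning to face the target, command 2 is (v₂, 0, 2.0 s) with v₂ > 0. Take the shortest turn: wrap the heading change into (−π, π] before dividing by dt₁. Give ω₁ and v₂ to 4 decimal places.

ω₁ = -1.0928, v₂ = 3.5795

heading to target = atan2(3−0, 3.5−-3) = 0.4324
Δθ = wrap(0.4324 − 2.6180) = -2.1856; ω₁ = Δθ/dt₁ = -1.0928
distance = √((3.5−-3)² + (3−0)²) = 7.1589; v₂ = distance/dt₂ = 3.5795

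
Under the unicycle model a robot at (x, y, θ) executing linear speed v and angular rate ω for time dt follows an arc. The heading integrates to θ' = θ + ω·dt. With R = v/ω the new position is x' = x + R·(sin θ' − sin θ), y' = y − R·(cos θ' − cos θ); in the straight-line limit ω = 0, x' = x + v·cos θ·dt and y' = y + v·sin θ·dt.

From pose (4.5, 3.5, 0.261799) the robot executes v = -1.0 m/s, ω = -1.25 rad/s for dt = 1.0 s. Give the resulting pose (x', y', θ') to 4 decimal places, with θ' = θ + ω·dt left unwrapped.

θ' = 0.2618 + -1.25·1.0 = -0.9882
R = v/ω = -1.0/-1.25 = 0.8000
x' = 4.5 + 0.8000·(sin -0.9882 − sin 0.2618) = 3.6249
y' = 3.5 − 0.8000·(cos -0.9882 − cos 0.2618) = 3.8326

(3.6249, 3.8326, -0.9882)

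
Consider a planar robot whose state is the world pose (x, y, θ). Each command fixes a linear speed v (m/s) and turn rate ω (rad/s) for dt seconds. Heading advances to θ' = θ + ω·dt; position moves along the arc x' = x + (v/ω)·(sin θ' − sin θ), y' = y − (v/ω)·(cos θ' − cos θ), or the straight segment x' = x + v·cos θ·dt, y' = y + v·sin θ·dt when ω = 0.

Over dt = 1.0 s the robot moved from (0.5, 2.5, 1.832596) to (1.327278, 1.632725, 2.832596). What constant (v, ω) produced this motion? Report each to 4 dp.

v = -1.2500, ω = 1.0000

Δθ = 2.832596 − 1.832596 = 1.000000
ω = Δθ/dt = 1.000000/1.0 = 1.0000
R = −Δy/(cos θ' − cos θ) = -1.2500
v = R·ω = -1.2500·1.0000 = -1.2500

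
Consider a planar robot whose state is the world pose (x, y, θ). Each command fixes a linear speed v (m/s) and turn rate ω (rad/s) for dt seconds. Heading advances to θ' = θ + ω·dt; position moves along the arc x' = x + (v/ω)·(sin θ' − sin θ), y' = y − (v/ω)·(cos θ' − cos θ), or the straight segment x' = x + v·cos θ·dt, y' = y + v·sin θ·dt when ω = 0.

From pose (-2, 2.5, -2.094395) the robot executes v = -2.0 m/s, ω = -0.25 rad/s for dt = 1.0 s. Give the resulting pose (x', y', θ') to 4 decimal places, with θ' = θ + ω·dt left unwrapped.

(-0.7950, 4.0897, -2.3444)

θ' = -2.0944 + -0.25·1.0 = -2.3444
R = v/ω = -2.0/-0.25 = 8.0000
x' = -2 + 8.0000·(sin -2.3444 − sin -2.0944) = -0.7950
y' = 2.5 − 8.0000·(cos -2.3444 − cos -2.0944) = 4.0897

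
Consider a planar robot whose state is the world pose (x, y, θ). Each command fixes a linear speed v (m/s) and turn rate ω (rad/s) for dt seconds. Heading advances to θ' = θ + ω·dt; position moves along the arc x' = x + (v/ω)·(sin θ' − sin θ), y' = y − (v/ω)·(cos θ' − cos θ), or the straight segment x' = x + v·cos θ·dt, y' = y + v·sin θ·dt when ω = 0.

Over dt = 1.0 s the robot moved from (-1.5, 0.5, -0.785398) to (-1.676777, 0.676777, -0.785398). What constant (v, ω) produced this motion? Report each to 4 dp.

v = -0.2500, ω = 0.0000

Δθ = -0.785398 − -0.785398 = 0.000000
ω = Δθ/dt = 0.000000/1.0 = 0.0000
ω = 0 → v = (Δx·cos θ + Δy·sin θ)/dt = -0.2500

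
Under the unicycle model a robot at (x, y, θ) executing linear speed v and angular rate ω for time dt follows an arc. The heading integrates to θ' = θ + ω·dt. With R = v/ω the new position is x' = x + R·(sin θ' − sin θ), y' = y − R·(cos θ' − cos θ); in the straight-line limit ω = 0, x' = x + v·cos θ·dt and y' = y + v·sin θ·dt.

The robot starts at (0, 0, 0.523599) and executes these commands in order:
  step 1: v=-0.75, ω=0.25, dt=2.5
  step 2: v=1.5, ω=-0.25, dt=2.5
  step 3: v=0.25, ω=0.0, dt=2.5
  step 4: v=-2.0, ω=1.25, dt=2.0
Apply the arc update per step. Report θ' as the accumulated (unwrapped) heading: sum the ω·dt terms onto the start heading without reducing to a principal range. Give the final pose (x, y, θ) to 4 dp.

step 1: θ'=1.1486 (R=-3.0000) → pose (-1.2366, -1.3688, 1.1486)
step 2: θ'=0.5236 (R=-6.0000) → pose (1.2366, 1.3688, 0.5236)
step 3: θ'=0.5236 (straight) → pose (1.7778, 1.6813, 0.5236)
step 4: θ'=3.0236 (R=-1.6000) → pose (2.3895, -1.2932, 3.0236)

(2.3895, -1.2932, 3.0236)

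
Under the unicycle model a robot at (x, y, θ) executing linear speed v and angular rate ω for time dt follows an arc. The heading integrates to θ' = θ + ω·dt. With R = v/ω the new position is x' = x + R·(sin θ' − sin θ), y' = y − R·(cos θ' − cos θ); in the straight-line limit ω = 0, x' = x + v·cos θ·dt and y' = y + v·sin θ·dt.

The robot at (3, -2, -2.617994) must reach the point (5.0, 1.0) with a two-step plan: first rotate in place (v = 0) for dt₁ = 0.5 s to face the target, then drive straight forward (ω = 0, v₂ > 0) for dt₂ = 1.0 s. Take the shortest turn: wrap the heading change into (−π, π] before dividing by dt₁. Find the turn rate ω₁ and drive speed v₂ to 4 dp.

heading to target = atan2(1−-2, 5−3) = 0.9828
Δθ = wrap(0.9828 − -2.6180) = -2.6824; ω₁ = Δθ/dt₁ = -5.3648
distance = √((5−3)² + (1−-2)²) = 3.6056; v₂ = distance/dt₂ = 3.6056

ω₁ = -5.3648, v₂ = 3.6056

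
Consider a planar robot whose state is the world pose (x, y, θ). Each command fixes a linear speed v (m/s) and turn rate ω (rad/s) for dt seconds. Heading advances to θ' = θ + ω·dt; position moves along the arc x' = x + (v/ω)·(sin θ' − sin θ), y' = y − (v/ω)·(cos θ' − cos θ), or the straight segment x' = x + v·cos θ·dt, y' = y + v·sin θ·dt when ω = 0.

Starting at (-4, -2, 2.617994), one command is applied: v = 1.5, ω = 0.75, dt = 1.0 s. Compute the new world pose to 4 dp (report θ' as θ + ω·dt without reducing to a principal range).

θ' = 2.6180 + 0.75·1.0 = 3.3680
R = v/ω = 1.5/0.75 = 2.0000
x' = -4 + 2.0000·(sin 3.3680 − sin 2.6180) = -5.4489
y' = -2 − 2.0000·(cos 3.3680 − cos 2.6180) = -1.7831

(-5.4489, -1.7831, 3.3680)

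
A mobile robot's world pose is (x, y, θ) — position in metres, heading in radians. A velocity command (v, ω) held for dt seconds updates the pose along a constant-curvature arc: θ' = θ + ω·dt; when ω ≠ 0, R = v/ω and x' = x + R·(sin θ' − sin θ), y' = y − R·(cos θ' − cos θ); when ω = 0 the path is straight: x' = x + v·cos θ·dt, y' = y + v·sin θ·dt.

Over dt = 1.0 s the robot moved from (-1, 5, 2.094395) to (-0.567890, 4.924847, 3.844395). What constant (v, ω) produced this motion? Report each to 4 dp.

v = -0.5000, ω = 1.7500

Δθ = 3.844395 − 2.094395 = 1.750000
ω = Δθ/dt = 1.750000/1.0 = 1.7500
R = Δx/(sin θ' − sin θ) = -0.2857
v = R·ω = -0.2857·1.7500 = -0.5000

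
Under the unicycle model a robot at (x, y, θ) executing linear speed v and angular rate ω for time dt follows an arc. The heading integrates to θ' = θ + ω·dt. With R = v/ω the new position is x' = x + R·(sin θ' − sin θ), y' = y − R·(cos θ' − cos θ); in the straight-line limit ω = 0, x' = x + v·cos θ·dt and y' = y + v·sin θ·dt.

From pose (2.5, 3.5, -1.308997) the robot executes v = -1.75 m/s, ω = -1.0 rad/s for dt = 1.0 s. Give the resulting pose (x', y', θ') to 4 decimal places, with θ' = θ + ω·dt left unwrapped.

(2.8959, 5.1306, -2.3090)

θ' = -1.3090 + -1.0·1.0 = -2.3090
R = v/ω = -1.75/-1.0 = 1.7500
x' = 2.5 + 1.7500·(sin -2.3090 − sin -1.3090) = 2.8959
y' = 3.5 − 1.7500·(cos -2.3090 − cos -1.3090) = 5.1306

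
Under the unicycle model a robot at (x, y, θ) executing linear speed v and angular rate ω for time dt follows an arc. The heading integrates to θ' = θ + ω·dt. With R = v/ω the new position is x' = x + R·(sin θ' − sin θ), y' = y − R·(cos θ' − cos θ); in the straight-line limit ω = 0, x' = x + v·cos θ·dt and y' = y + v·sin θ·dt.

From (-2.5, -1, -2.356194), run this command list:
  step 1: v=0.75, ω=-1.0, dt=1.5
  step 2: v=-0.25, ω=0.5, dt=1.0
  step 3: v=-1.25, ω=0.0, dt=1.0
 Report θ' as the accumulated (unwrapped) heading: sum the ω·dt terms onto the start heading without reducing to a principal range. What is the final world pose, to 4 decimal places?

step 1: θ'=-3.8562 (R=-0.7500) → pose (-3.5218, -1.0362, -3.8562)
step 2: θ'=-3.3562 (R=-0.5000) → pose (-3.3006, -1.1470, -3.3562)
step 3: θ'=-3.3562 (straight) → pose (-2.0793, -1.4132, -3.3562)

(-2.0793, -1.4132, -3.3562)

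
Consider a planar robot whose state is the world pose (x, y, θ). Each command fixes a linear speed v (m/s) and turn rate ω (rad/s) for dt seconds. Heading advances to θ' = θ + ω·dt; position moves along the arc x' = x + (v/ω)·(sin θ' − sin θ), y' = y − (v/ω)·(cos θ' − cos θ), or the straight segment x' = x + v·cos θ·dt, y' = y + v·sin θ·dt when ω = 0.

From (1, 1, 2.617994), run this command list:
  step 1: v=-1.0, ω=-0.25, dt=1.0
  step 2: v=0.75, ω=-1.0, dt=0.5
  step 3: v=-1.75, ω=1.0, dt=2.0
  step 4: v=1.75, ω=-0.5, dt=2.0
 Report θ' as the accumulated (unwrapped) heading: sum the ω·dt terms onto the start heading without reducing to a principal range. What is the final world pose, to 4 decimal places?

(1.1670, -0.8347, 2.8680)

step 1: θ'=2.3680 (R=4.0000) → pose (1.7949, 0.3975, 2.3680)
step 2: θ'=1.8680 (R=-0.7500) → pose (1.6018, 0.7144, 1.8680)
step 3: θ'=3.8680 (R=-1.7500) → pose (4.4374, -0.0814, 3.8680)
step 4: θ'=2.8680 (R=-3.5000) → pose (1.1670, -0.8347, 2.8680)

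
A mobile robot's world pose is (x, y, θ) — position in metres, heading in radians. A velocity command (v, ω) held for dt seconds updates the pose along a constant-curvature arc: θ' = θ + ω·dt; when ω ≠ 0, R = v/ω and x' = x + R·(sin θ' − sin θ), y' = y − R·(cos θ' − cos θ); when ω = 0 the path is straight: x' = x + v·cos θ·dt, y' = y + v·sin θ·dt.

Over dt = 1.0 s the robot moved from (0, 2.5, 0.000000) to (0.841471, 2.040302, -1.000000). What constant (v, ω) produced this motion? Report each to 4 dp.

v = 1.0000, ω = -1.0000

Δθ = -1.000000 − 0.000000 = -1.000000
ω = Δθ/dt = -1.000000/1.0 = -1.0000
R = Δx/(sin θ' − sin θ) = -1.0000
v = R·ω = -1.0000·-1.0000 = 1.0000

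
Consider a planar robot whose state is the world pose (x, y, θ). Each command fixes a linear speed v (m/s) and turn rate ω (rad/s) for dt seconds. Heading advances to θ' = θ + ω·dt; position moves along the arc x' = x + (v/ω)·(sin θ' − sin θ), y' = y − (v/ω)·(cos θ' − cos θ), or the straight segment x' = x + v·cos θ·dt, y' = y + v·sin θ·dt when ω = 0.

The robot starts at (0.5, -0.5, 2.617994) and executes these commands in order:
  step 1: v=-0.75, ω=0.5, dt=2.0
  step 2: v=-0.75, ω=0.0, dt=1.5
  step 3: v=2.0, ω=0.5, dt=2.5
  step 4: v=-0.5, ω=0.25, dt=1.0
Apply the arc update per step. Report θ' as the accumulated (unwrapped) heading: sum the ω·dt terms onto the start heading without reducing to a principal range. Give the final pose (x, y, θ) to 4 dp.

(0.6822, -3.7134, 5.1180)

step 1: θ'=3.6180 (R=-1.5000) → pose (1.9379, -0.5339, 3.6180)
step 2: θ'=3.6180 (straight) → pose (2.9376, -0.0180, 3.6180)
step 3: θ'=4.8680 (R=4.0000) → pose (0.8203, -4.1925, 4.8680)
step 4: θ'=5.1180 (R=-2.0000) → pose (0.6822, -3.7134, 5.1180)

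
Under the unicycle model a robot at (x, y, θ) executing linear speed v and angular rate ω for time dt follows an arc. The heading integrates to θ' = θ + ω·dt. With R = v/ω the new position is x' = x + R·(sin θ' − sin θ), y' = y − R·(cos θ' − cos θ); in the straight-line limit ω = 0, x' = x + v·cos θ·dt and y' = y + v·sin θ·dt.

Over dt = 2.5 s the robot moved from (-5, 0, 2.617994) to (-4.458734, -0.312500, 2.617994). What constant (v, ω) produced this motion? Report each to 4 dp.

Δθ = 2.617994 − 2.617994 = 0.000000
ω = Δθ/dt = 0.000000/2.5 = 0.0000
ω = 0 → v = (Δx·cos θ + Δy·sin θ)/dt = -0.2500

v = -0.2500, ω = 0.0000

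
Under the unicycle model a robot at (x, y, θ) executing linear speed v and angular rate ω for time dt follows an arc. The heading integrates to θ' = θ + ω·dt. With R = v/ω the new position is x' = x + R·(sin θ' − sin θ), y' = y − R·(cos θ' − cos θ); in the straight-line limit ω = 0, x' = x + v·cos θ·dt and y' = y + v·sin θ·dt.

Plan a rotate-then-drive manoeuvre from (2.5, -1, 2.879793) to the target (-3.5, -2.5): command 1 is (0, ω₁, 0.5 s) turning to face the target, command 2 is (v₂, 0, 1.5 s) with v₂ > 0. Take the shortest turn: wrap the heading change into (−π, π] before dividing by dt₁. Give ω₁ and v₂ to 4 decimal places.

ω₁ = 1.0136, v₂ = 4.1231

heading to target = atan2(-2.5−-1, -3.5−2.5) = -2.8966
Δθ = wrap(-2.8966 − 2.8798) = 0.5068; ω₁ = Δθ/dt₁ = 1.0136
distance = √((-3.5−2.5)² + (-2.5−-1)²) = 6.1847; v₂ = distance/dt₂ = 4.1231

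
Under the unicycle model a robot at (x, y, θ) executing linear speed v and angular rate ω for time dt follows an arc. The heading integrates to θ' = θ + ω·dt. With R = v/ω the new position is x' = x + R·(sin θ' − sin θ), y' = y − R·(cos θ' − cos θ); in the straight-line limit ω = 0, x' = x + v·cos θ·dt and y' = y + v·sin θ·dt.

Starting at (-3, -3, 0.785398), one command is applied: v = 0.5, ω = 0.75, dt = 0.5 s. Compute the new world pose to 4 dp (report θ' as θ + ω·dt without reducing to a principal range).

(-2.8601, -2.7946, 1.1604)

θ' = 0.7854 + 0.75·0.5 = 1.1604
R = v/ω = 0.5/0.75 = 0.6667
x' = -3 + 0.6667·(sin 1.1604 − sin 0.7854) = -2.8601
y' = -3 − 0.6667·(cos 1.1604 − cos 0.7854) = -2.7946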